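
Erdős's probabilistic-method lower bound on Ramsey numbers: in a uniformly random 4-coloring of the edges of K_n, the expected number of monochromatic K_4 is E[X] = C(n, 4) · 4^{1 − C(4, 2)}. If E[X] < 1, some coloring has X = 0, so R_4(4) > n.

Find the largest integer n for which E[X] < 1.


We need C(n, 4) · 4^{1 − 6} < 1, i.e. C(n, 4) < 4^{6 − 1} = 1024.
Check values of n near the boundary:
  n = 11: C(11, 4) = 330; 330 < 1024? YES
  n = 12: C(12, 4) = 495; 495 < 1024? YES
  n = 13: C(13, 4) = 715; 715 < 1024? YES
  n = 14: C(14, 4) = 1001; 1001 < 1024? YES
  n = 15: C(15, 4) = 1365; 1365 < 1024? NO
The largest n with C(n, 4) < 1024 is n = 14 (where E[X] = 1001/1024 ≈ 0.9775). Hence R_4(4) > 14, i.e. R_4(4) ≥ 15.

Largest n = 14; hence R_4(4) > 14.


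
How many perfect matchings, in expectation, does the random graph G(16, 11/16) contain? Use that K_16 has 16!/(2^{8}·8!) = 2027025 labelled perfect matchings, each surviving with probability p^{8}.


K_16 has 16!/(2^{8}·8!) = 2027025 labelled perfect matchings.
For each such perfect matching H, let X_H = 1 if all 8 edges of H are present in G. Then P[X_H = 1] = p^{8} = (11/16)^{8} = 214358881/4294967296.
By linearity: E[X] = Σ_H E[X_H] = 2027025 · p^{8} = 2027025 · 214358881/4294967296 = 434510810759025/4294967296.
Numerically: E[X] ≈ 101167.

E[X] = 2027025 · (11/16)^{8} = 434510810759025/4294967296 ≈ 101167.


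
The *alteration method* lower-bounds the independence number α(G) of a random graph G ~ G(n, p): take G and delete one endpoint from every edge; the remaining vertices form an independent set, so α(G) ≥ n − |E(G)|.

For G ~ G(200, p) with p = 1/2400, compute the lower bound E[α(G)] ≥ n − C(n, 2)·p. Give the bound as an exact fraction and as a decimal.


E[|E(G)|] = C(200, 2)·p = 19900 · (1/2400) = 199/24.
E[α(G)] ≥ n − E[|E(G)|] = 200 − 199/24 = 4601/24.
Numerically: ≈ 191.70833.
(This is only a lower bound; the true E[α(G)] may be larger.)

E[α(G)] ≥ 4601/24 ≈ 191.70833.


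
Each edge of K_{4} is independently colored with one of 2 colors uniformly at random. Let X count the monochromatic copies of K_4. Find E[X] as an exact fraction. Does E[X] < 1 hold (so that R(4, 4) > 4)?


E[X] = C(4, 4) · 2^{1 − 6} = 1 · 2^{−5} = 1/32.
As a reduced fraction: E[X] = 1/32 ≈ 0.03125.
Is E[X] < 1? YES.
Since E[X] < 1, there exists a 2-coloring of K_{4} with no monochromatic K_4; hence R(4, 4) > 4.

E[X] = 1/32 ≈ 0.03125; E[X] < 1, so R(4, 4) > 4.


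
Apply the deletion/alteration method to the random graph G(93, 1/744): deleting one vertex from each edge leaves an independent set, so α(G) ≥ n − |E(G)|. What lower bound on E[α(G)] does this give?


E[|E(G)|] = C(93, 2)·p = 4278 · (1/744) = 23/4.
E[α(G)] ≥ n − E[|E(G)|] = 93 − 23/4 = 349/4.
Numerically: ≈ 87.25000.
(This is only a lower bound; the true E[α(G)] may be larger.)

E[α(G)] ≥ 349/4 ≈ 87.25000.


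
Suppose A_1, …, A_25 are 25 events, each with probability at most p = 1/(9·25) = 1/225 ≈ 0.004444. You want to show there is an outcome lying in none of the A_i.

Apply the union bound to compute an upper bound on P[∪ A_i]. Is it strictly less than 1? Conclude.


Union bound: P[∪_{i=1}^{25} A_i] ≤ Σ_i P[A_i] ≤ 25·p = 25·(1/225) = 1/9.
Numerically: 1/9 ≈ 0.111111.
Is 1/9 < 1? YES.
Since P[∪ A_i] ≤ 1/9 < 1, the complement has P[∩ A_i^c] ≥ 1 − 1/9 = 8/9 > 0, so some outcome avoids every A_i.

25·p = 1/9 ≈ 0.111111; existence CERTIFIED by the union bound.


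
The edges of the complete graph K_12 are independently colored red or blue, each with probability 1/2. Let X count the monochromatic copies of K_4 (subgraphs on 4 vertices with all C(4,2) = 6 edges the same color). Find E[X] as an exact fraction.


Let X = Σ_S X_S over the C(12, 4) = 495 subsets S of size 4, where X_S = 1 if the K_4 on S is monochromatic.
For a fixed S, the K_4 on S has C(4, 2) = 6 edges. P[all 6 edges red] = (1/2)^6, and likewise for blue, so P[monochromatic] = 2·(1/2)^6 = 2^{1 − 6} = 1/32.
Summing: E[X] = C(12, 4) · 2^{1 − 6} = 495 · 1/32 = 495/32.
Numerically: E[X] ≈ 15.46875.

E[X] = C(12,4)·2^(1−C(4,2)) = 495/32 ≈ 15.46875.


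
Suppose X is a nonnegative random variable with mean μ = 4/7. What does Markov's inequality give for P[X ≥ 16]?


μ = E[X] = 4/7, a = 16.
Markov: P[X ≥ 16] ≤ μ/a = (4/7)/16 = 1/28.
Numerically: ≈ 0.03571.
(Since a = 16 > μ = 0.57143, the bound 1/28 is < 1 and informative.)

P[X ≥ 16] ≤ 1/28 ≈ 0.03571.


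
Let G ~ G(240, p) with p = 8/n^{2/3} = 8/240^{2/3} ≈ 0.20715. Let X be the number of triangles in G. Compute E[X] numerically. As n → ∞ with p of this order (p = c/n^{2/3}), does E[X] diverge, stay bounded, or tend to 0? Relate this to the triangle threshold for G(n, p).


Number of potential triangles: C(240, 3) = 2275280.
Each occurs with probability p³ ≈ (0.20715)³ ≈ 8.8888889e-03.
By linearity: E[X] = C(240, 3)·p³ ≈ 2275280 · 8.8888889e-03 ≈ 20224.71111.
Since α = 2/3 < 1, p = c/n^{2/3} ≫ 1/n is above the triangle threshold p ~ 1/n. Asymptotically E[X] ~ (c³/6)·n^{3(1−α)} = (8³/6)·n^{1} → ∞; triangles are abundant w.h.p.

E[X] ≈ 20224.71111; in regime p = Θ(1/n^{2/3}) E[X] diverges (above the triangle threshold p ~ 1/n).


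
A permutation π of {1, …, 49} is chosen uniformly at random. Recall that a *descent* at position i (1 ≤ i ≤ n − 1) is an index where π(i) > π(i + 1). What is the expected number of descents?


Write X = Σ X_I over i = 1, …, 48, with X_I the indicator of one descent.
There are 48 indicators.
For each fixed i, the pair (π(i), π(i+1)) is a uniformly random ordered pair of distinct values from {1, …, 49}; by symmetry P[π(i) > π(i+1)] = 1/2.
By linearity: E[X] = 48 · (1/2) = (49 − 1) · (1/2) = 24 ≈ 24.000000.

E[X] = 24 = 24.000000.


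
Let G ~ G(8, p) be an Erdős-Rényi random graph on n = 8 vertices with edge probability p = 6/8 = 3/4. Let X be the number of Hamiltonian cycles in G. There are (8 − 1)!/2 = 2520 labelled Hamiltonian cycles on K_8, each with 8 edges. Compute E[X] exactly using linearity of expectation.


K_8 has (8 − 1)!/2 = 2520 labelled Hamiltonian cycles.
For each such Hamiltonian cycle H, let X_H = 1 if all 8 edges of H are present in G. Then P[X_H = 1] = p^{8} = (3/4)^{8} = 6561/65536.
By linearity of expectation: E[X] = Σ_H E[X_H] = 2520 · p^{8} = 2520 · 6561/65536 = 2066715/8192.
Numerically: E[X] ≈ 252.

E[X] = 2520 · (3/4)^{8} = 2066715/8192 ≈ 252.


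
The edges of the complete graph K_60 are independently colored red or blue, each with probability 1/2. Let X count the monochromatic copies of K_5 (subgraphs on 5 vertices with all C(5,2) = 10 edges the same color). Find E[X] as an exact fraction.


Let X = Σ_S X_S over the C(60, 5) = 5461512 subsets S of size 5, where X_S = 1 if the K_5 on S is monochromatic.
For a fixed S, the K_5 on S has C(5, 2) = 10 edges. P[all 10 edges red] = (1/2)^10, and likewise for blue, so P[monochromatic] = 2·(1/2)^10 = 2^{1 − 10} = 1/512.
By linearity: E[X] = C(60, 5) · 2^{1 − 10} = 5461512 · 1/512 = 682689/64.
Numerically: E[X] ≈ 10667.01562.

E[X] = C(60,5)·2^(1−C(5,2)) = 682689/64 ≈ 10667.01562.


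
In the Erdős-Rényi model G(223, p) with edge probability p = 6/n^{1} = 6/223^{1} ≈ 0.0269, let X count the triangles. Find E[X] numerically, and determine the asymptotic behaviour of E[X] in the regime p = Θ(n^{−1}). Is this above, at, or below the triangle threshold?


Number of potential triangles: C(223, 3) = 1823471.
Each occurs with probability p³ ≈ (0.0269)³ ≈ 1.94778e-05.
By linearity: E[X] = C(223, 3)·p³ ≈ 1823471 · 1.94778e-05 ≈ 35.517.
Here α = 1, so p = 6/n is exactly at the triangle threshold p ~ 1/n. Asymptotically E[X] → c³/6 = 6³/6 = 36 ≈ 36.000, a bounded constant. In this regime the triangle count is asymptotically Poisson(c³/6).

E[X] ≈ 35.517; in regime p = Θ(1/n^{1}) E[X] stays bounded (at the triangle threshold p ~ 1/n).


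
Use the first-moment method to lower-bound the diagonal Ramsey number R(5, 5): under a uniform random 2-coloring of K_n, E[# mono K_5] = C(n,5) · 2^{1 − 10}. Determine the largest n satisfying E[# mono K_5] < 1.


We need C(n, 5) · 2^{1 − 10} < 1, i.e. C(n, 5) < 2^{10 − 1} = 512.
Check values of n near the boundary:
  n = 5: C(5, 5) = 1; 1 < 512? YES
  n = 6: C(6, 5) = 6; 6 < 512? YES
  n = 7: C(7, 5) = 21; 21 < 512? YES
  n = 8: C(8, 5) = 56; 56 < 512? YES
  n = 9: C(9, 5) = 126; 126 < 512? YES
  n = 10: C(10, 5) = 252; 252 < 512? YES
  n = 11: C(11, 5) = 462; 462 < 512? YES
  n = 12: C(12, 5) = 792; 792 < 512? NO
The largest n with C(n, 5) < 512 is n = 11 (where E[X] = 231/256 ≈ 0.9023438). Hence R(5, 5) > 11, i.e. R(5, 5) ≥ 12.

Largest n = 11; hence R(5, 5) > 11.


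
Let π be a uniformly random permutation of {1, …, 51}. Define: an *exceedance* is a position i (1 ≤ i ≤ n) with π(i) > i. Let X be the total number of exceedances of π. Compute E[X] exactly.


Write X = Σ_{i=1}^{51} X_i, where X_i = 1_{π(i) > i}.
For each fixed i, π(i) is uniform over {1, …, 51} (marginal of a uniform permutation), so P[π(i) > i] = (n − i)/n. Summing: Σ_{i=1}^{51} (n − i)/n = (0 + 1 + … + 50)/51 = 51(51 − 1)/(2·51) = (51 − 1)/2.
Hence E[X] = Σ_{i=1}^{51} (51 − i)/51 = 25 ≈ 25.000000.

E[X] = 25 = 25.000000.


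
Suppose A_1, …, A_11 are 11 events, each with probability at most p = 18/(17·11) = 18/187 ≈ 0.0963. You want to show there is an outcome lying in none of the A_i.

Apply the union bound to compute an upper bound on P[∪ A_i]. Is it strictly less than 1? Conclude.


Union bound: P[∪_{i=1}^{11} A_i] ≤ Σ_i P[A_i] ≤ 11·p = 11·(18/187) = 18/17.
Numerically: 18/17 ≈ 1.0588.
Is 18/17 < 1? NO.
Since the bound 18/17 is ≥ 1, the union bound is uninformative here; it does NOT by itself certify existence.

11·p = 18/17 ≈ 1.0588; existence NOT certified by the union bound.


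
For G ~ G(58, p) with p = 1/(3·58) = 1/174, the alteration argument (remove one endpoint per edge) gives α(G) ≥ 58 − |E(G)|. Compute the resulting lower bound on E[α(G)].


E[|E(G)|] = C(58, 2)·p = 1653 · (1/174) = 19/2.
E[α(G)] ≥ n − E[|E(G)|] = 58 − 19/2 = 97/2.
Numerically: ≈ 48.5000.
(This is only a lower bound; the true E[α(G)] may be larger.)

E[α(G)] ≥ 97/2 ≈ 48.5000.


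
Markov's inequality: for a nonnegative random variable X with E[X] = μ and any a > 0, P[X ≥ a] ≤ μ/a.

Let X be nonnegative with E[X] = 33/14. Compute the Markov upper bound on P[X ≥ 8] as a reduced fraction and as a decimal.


μ = E[X] = 33/14, a = 8.
Markov: P[X ≥ 8] ≤ μ/a = (33/14)/8 = 33/112.
Numerically: ≈ 0.294643.
(Since a = 8 > μ = 2.357143, the bound 33/112 is < 1 and informative.)

P[X ≥ 8] ≤ 33/112 ≈ 0.294643.


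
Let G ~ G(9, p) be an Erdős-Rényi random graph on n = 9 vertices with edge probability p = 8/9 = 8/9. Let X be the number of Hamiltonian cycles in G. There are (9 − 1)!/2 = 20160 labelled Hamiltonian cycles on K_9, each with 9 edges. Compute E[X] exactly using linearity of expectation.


K_9 has (9 − 1)!/2 = 20160 labelled Hamiltonian cycles.
For each such Hamiltonian cycle H, let X_H = 1 if all 9 edges of H are present in G. Then P[X_H = 1] = p^{9} = (8/9)^{9} = 134217728/387420489.
By linearity of expectation: E[X] = Σ_H E[X_H] = 20160 · p^{9} = 20160 · 134217728/387420489 = 300647710720/43046721.
Numerically: E[X] ≈ 6.98e+03.

E[X] = 20160 · (8/9)^{9} = 300647710720/43046721 ≈ 6.98e+03.


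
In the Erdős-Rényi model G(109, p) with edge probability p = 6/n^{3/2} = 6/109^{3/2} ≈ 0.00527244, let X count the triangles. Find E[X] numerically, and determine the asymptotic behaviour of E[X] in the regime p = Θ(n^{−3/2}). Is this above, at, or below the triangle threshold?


Number of potential triangles: C(109, 3) = 209934.
Each occurs with probability p³ ≈ (0.00527244)³ ≈ 1.46566430e-07.
By linearity: E[X] = C(109, 3)·p³ ≈ 209934 · 1.46566430e-07 ≈ 0.030769.
Since α = 3/2 > 1, p = c/n^{3/2} = o(1/n) is below the triangle threshold p ~ 1/n. Asymptotically E[X] ~ (c³/6)·n^{3(1−α)} = (6³/6)·n^{-1.5} → 0, so by Markov's inequality G has no triangles w.h.p.

E[X] ≈ 0.030769; in regime p = Θ(1/n^{3/2}) E[X] tends to 0 (below the triangle threshold p ~ 1/n).


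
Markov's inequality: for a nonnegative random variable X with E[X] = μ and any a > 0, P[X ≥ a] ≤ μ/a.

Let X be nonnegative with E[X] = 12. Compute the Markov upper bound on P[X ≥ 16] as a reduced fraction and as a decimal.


μ = E[X] = 12, a = 16.
Markov: P[X ≥ 16] ≤ μ/a = (12)/16 = 3/4.
Numerically: ≈ 0.7500.
(Since a = 16 > μ = 12.0000, the bound 3/4 is < 1 and informative.)

P[X ≥ 16] ≤ 3/4 ≈ 0.7500.


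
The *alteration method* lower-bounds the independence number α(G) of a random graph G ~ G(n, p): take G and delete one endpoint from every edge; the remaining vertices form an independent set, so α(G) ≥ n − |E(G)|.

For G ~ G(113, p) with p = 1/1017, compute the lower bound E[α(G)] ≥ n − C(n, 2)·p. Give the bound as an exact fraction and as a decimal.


E[|E(G)|] = C(113, 2)·p = 6328 · (1/1017) = 56/9.
E[α(G)] ≥ n − E[|E(G)|] = 113 − 56/9 = 961/9.
Numerically: ≈ 106.77778.
(This is only a lower bound; the true E[α(G)] may be larger.)

E[α(G)] ≥ 961/9 ≈ 106.77778.


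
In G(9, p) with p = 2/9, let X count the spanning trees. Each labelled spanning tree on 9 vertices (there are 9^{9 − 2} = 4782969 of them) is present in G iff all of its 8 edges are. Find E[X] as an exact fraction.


K_9 has 9^{9 − 2} = 4782969 labelled spanning trees.
For each such spanning tree H, let X_H = 1 if all 8 edges of H are present in G. Then P[X_H = 1] = p^{8} = (2/9)^{8} = 256/43046721.
Summing the indicators: E[X] = Σ_H E[X_H] = 4782969 · p^{8} = 4782969 · 256/43046721 = 256/9.
Numerically: E[X] ≈ 28.444.

E[X] = 4782969 · (2/9)^{8} = 256/9 ≈ 28.444.


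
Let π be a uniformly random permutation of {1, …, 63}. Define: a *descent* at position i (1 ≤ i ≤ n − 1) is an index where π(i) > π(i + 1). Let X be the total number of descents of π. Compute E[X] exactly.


Write X = Σ X_I over i = 1, …, 62, with X_I the indicator of one descent.
There are 62 indicators.
For each fixed i, the pair (π(i), π(i+1)) is a uniformly random ordered pair of distinct values from {1, …, 63}; by symmetry P[π(i) > π(i+1)] = 1/2.
By linearity: E[X] = 62 · (1/2) = (63 − 1) · (1/2) = 31 ≈ 31.000.

E[X] = 31 = 31.000.


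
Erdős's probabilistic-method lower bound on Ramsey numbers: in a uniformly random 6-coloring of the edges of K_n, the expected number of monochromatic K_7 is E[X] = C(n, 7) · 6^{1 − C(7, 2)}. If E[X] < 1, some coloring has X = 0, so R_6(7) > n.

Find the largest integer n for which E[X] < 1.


We need C(n, 7) · 6^{1 − 21} < 1, i.e. C(n, 7) < 6^{21 − 1} = 3656158440062976.
Check values of n near the boundary:
  n = 565: C(565, 7) = 3513212521235560; 3513212521235560 < 3656158440062976? YES
  n = 566: C(566, 7) = 3557206237959440; 3557206237959440 < 3656158440062976? YES
  n = 567: C(567, 7) = 3601671315933933; 3601671315933933 < 3656158440062976? YES
  n = 568: C(568, 7) = 3646611956239704; 3646611956239704 < 3656158440062976? YES
  n = 569: C(569, 7) = 3692032389858348; 3692032389858348 < 3656158440062976? NO
  n = 570: C(570, 7) = 3737936877831720; 3737936877831720 < 3656158440062976? NO
  n = 571: C(571, 7) = 3784329711421830; 3784329711421830 < 3656158440062976? NO
The largest n with C(n, 7) < 3656158440062976 is n = 568 (where E[X] = 16882462760369/16926659444736 ≈ 0.9974). Hence R_6(7) > 568, i.e. R_6(7) ≥ 569.

Largest n = 568; hence R_6(7) > 568.


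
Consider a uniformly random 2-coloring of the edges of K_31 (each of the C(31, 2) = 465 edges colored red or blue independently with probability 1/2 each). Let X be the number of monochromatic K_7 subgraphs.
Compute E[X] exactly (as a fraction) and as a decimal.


Let X = Σ_S X_S over the C(31, 7) = 2629575 subsets S of size 7, where X_S = 1 if the K_7 on S is monochromatic.
For a fixed S, the K_7 on S has C(7, 2) = 21 edges. P[all 21 edges red] = (1/2)^21, and likewise for blue, so P[monochromatic] = 2·(1/2)^21 = 2^{1 − 21} = 1/1048576.
By linearity of expectation: E[X] = C(31, 7) · 2^{1 − 21} = 2629575 · 1/1048576 = 2629575/1048576.
Numerically: E[X] ≈ 2.5078.

E[X] = C(31,7)·2^(1−C(7,2)) = 2629575/1048576 ≈ 2.5078.


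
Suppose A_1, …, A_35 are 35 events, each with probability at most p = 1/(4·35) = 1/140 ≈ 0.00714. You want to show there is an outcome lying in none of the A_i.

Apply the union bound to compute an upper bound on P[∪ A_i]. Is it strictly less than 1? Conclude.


Union bound: P[∪_{i=1}^{35} A_i] ≤ Σ_i P[A_i] ≤ 35·p = 35·(1/140) = 1/4.
Numerically: 1/4 ≈ 0.25000.
Is 1/4 < 1? YES.
Since P[∪ A_i] ≤ 1/4 < 1, the complement has P[∩ A_i^c] ≥ 1 − 1/4 = 3/4 > 0, so some outcome avoids every A_i.

35·p = 1/4 ≈ 0.25000; existence CERTIFIED by the union bound.


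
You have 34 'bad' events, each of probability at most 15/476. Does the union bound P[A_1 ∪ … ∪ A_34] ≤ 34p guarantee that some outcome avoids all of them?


Union bound: P[∪_{i=1}^{34} A_i] ≤ Σ_i P[A_i] ≤ 34·p = 34·(15/476) = 15/14.
Numerically: 15/14 ≈ 1.07143.
Is 15/14 < 1? NO.
Since the bound 15/14 is ≥ 1, the union bound is uninformative here; it does NOT by itself certify existence.

34·p = 15/14 ≈ 1.07143; existence NOT certified by the union bound.


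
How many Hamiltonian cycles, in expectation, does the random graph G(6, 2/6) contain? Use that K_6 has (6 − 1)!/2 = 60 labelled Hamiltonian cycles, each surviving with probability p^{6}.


K_6 has (6 − 1)!/2 = 60 labelled Hamiltonian cycles.
For each such Hamiltonian cycle H, let X_H = 1 if all 6 edges of H are present in G. Then P[X_H = 1] = p^{6} = (1/3)^{6} = 1/729.
Summing the indicators: E[X] = Σ_H E[X_H] = 60 · p^{6} = 60 · 1/729 = 20/243.
Numerically: E[X] ≈ 0.0823.

E[X] = 60 · (1/3)^{6} = 20/243 ≈ 0.0823.


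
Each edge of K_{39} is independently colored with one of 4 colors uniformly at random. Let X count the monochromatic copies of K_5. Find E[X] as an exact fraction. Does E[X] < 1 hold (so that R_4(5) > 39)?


E[X] = C(39, 5) · 4^{1 − 10} = 575757 · 4^{−9} = 575757/262144.
As a reduced fraction: E[X] = 575757/262144 ≈ 2.196339.
Is E[X] < 1? NO.
Since E[X] ≥ 1, the first-moment bound is inconclusive at n = 39; it does NOT by itself certify R_4(5) > 39.

E[X] = 575757/262144 ≈ 2.196339; E[X] ≥ 1; first-moment method inconclusive here.


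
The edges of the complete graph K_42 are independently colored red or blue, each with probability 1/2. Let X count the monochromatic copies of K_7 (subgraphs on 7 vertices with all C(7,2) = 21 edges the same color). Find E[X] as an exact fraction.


Let X = Σ_S X_S over the C(42, 7) = 26978328 subsets S of size 7, where X_S = 1 if the K_7 on S is monochromatic.
For a fixed S, the K_7 on S has C(7, 2) = 21 edges. P[all 21 edges red] = (1/2)^21, and likewise for blue, so P[monochromatic] = 2·(1/2)^21 = 2^{1 − 21} = 1/1048576.
By linearity: E[X] = C(42, 7) · 2^{1 − 21} = 26978328 · 1/1048576 = 3372291/131072.
Numerically: E[X] ≈ 25.72854.

E[X] = C(42,7)·2^(1−C(7,2)) = 3372291/131072 ≈ 25.72854.


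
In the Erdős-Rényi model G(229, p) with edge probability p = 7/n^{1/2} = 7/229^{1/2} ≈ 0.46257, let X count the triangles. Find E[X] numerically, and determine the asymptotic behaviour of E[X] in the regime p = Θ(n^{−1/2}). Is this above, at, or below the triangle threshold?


Number of potential triangles: C(229, 3) = 1975354.
Each occurs with probability p³ ≈ (0.46257)³ ≈ 9.8978507e-02.
By linearity: E[X] = C(229, 3)·p³ ≈ 1975354 · 9.8978507e-02 ≈ 195517.58879.
Since α = 1/2 < 1, p = c/n^{1/2} ≫ 1/n is above the triangle threshold p ~ 1/n. Asymptotically E[X] ~ (c³/6)·n^{3(1−α)} = (7³/6)·n^{1.5} → ∞; triangles are abundant w.h.p.

E[X] ≈ 195517.58879; in regime p = Θ(1/n^{1/2}) E[X] diverges (above the triangle threshold p ~ 1/n).


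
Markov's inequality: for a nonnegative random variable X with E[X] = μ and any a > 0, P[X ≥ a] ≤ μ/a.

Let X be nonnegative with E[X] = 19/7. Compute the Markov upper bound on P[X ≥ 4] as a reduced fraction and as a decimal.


μ = E[X] = 19/7, a = 4.
Markov: P[X ≥ 4] ≤ μ/a = (19/7)/4 = 19/28.
Numerically: ≈ 0.6786.
(Since a = 4 > μ = 2.7143, the bound 19/28 is < 1 and informative.)

P[X ≥ 4] ≤ 19/28 ≈ 0.6786.


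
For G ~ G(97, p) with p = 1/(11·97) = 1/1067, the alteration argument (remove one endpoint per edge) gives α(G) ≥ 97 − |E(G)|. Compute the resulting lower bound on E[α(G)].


E[|E(G)|] = C(97, 2)·p = 4656 · (1/1067) = 48/11.
E[α(G)] ≥ n − E[|E(G)|] = 97 − 48/11 = 1019/11.
Numerically: ≈ 92.636364.
(This is only a lower bound; the true E[α(G)] may be larger.)

E[α(G)] ≥ 1019/11 ≈ 92.636364.


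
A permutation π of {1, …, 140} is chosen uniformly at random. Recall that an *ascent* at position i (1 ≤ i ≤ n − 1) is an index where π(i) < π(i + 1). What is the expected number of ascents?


Write X = Σ X_I over i = 1, …, 139, with X_I the indicator of one ascent.
There are 139 indicators.
For each fixed i, the pair (π(i), π(i+1)) is a uniformly random ordered pair of distinct values from {1, …, 140}; by symmetry P[π(i) < π(i+1)] = 1/2.
By linearity: E[X] = 139 · (1/2) = (140 − 1) · (1/2) = 139/2 ≈ 69.500000.

E[X] = 139/2 = 69.500000.


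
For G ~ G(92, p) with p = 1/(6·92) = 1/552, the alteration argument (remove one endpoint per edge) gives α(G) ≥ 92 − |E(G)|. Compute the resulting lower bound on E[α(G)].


E[|E(G)|] = C(92, 2)·p = 4186 · (1/552) = 91/12.
E[α(G)] ≥ n − E[|E(G)|] = 92 − 91/12 = 1013/12.
Numerically: ≈ 84.416667.
(This is only a lower bound; the true E[α(G)] may be larger.)

E[α(G)] ≥ 1013/12 ≈ 84.416667.


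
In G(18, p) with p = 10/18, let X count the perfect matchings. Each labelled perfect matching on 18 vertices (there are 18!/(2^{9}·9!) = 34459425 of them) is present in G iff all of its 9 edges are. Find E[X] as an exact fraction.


K_18 has 18!/(2^{9}·9!) = 34459425 labelled perfect matchings.
For each such perfect matching H, let X_H = 1 if all 9 edges of H are present in G. Then P[X_H = 1] = p^{9} = (5/9)^{9} = 1953125/387420489.
Summing the indicators: E[X] = Σ_H E[X_H] = 34459425 · p^{9} = 34459425 · 1953125/387420489 = 830908203125/4782969.
Numerically: E[X] ≈ 173722.

E[X] = 34459425 · (5/9)^{9} = 830908203125/4782969 ≈ 173722.


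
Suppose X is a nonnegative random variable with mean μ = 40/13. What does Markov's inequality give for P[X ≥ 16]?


μ = E[X] = 40/13, a = 16.
Markov: P[X ≥ 16] ≤ μ/a = (40/13)/16 = 5/26.
Numerically: ≈ 0.192.
(Since a = 16 > μ = 3.077, the bound 5/26 is < 1 and informative.)

P[X ≥ 16] ≤ 5/26 ≈ 0.192.


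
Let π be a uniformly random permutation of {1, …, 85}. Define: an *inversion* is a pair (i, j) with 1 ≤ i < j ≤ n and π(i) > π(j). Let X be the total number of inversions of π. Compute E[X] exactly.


Write X = Σ X_I over the C(85, 2) = 3570 pairs i < j, with X_I the indicator of one inversion.
There are 3570 indicators.
For each fixed pair i < j, the values π(i) and π(j) are two distinct elements of {1, …, 85} in uniformly random order; by symmetry P[π(i) > π(j)] = 1/2.
By linearity: E[X] = 3570 · (1/2) = C(85, 2) · (1/2) = 3570/2 = 1785 ≈ 1785.0000.

E[X] = 1785 = 1785.0000.


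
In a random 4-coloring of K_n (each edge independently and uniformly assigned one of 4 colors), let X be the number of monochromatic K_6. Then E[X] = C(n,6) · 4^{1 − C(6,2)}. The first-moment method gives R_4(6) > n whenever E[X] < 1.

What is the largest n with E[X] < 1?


We need C(n, 6) · 4^{1 − 15} < 1, i.e. C(n, 6) < 4^{15 − 1} = 268435456.
Check values of n near the boundary:
  n = 74: C(74, 6) = 185250786; 185250786 < 268435456? YES
  n = 75: C(75, 6) = 201359550; 201359550 < 268435456? YES
  n = 76: C(76, 6) = 218618940; 218618940 < 268435456? YES
  n = 77: C(77, 6) = 237093780; 237093780 < 268435456? YES
  n = 78: C(78, 6) = 256851595; 256851595 < 268435456? YES
  n = 79: C(79, 6) = 277962685; 277962685 < 268435456? NO
  n = 80: C(80, 6) = 300500200; 300500200 < 268435456? NO
The largest n with C(n, 6) < 268435456 is n = 78 (where E[X] = 256851595/268435456 ≈ 0.95685). Hence R_4(6) > 78, i.e. R_4(6) ≥ 79.

Largest n = 78; hence R_4(6) > 78.


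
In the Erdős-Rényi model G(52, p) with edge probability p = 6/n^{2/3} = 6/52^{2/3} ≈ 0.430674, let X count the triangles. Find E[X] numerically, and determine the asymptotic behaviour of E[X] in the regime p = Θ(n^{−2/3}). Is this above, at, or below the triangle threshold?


Number of potential triangles: C(52, 3) = 22100.
Each occurs with probability p³ ≈ (0.430674)³ ≈ 7.98816568e-02.
By linearity: E[X] = C(52, 3)·p³ ≈ 22100 · 7.98816568e-02 ≈ 1765.384615.
Since α = 2/3 < 1, p = c/n^{2/3} ≫ 1/n is above the triangle threshold p ~ 1/n. Asymptotically E[X] ~ (c³/6)·n^{3(1−α)} = (6³/6)·n^{1} → ∞; triangles are abundant w.h.p.

E[X] ≈ 1765.384615; in regime p = Θ(1/n^{2/3}) E[X] diverges (above the triangle threshold p ~ 1/n).


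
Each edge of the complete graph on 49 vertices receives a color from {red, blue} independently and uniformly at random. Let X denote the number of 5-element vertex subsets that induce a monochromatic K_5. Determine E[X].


Let X = Σ_S X_S over the C(49, 5) = 1906884 subsets S of size 5, where X_S = 1 if the K_5 on S is monochromatic.
For a fixed S, the K_5 on S has C(5, 2) = 10 edges. P[all 10 edges red] = (1/2)^10, and likewise for blue, so P[monochromatic] = 2·(1/2)^10 = 2^{1 − 10} = 1/512.
Summing: E[X] = C(49, 5) · 2^{1 − 10} = 1906884 · 1/512 = 476721/128.
Numerically: E[X] ≈ 3724.383.

E[X] = C(49,5)·2^(1−C(5,2)) = 476721/128 ≈ 3724.383.


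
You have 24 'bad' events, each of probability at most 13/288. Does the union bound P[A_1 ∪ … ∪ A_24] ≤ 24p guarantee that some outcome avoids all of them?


Union bound: P[∪_{i=1}^{24} A_i] ≤ Σ_i P[A_i] ≤ 24·p = 24·(13/288) = 13/12.
Numerically: 13/12 ≈ 1.0833333.
Is 13/12 < 1? NO.
Since the bound 13/12 is ≥ 1, the union bound is uninformative here; it does NOT by itself certify existence.

24·p = 13/12 ≈ 1.0833333; existence NOT certified by the union bound.


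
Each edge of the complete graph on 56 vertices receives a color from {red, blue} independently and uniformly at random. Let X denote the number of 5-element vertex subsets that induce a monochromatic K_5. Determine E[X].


Let X = Σ_S X_S over the C(56, 5) = 3819816 subsets S of size 5, where X_S = 1 if the K_5 on S is monochromatic.
For a fixed S, the K_5 on S has C(5, 2) = 10 edges. P[all 10 edges red] = (1/2)^10, and likewise for blue, so P[monochromatic] = 2·(1/2)^10 = 2^{1 − 10} = 1/512.
Summing: E[X] = C(56, 5) · 2^{1 − 10} = 3819816 · 1/512 = 477477/64.
Numerically: E[X] ≈ 7460.578.

E[X] = C(56,5)·2^(1−C(5,2)) = 477477/64 ≈ 7460.578.


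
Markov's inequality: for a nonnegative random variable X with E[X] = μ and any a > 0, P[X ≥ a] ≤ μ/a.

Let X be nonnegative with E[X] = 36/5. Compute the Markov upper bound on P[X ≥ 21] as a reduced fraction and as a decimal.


μ = E[X] = 36/5, a = 21.
Markov: P[X ≥ 21] ≤ μ/a = (36/5)/21 = 12/35.
Numerically: ≈ 0.3429.
(Since a = 21 > μ = 7.2000, the bound 12/35 is < 1 and informative.)

P[X ≥ 21] ≤ 12/35 ≈ 0.3429.


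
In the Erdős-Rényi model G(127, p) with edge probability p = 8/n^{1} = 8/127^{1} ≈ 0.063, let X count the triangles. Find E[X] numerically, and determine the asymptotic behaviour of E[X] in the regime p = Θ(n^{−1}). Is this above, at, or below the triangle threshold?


Number of potential triangles: C(127, 3) = 333375.
Each occurs with probability p³ ≈ (0.063)³ ≈ 2.49953e-04.
By linearity: E[X] = C(127, 3)·p³ ≈ 333375 · 2.49953e-04 ≈ 83.328.
Here α = 1, so p = 8/n is exactly at the triangle threshold p ~ 1/n. Asymptotically E[X] → c³/6 = 8³/6 = 256/3 ≈ 85.333, a bounded constant. In this regime the triangle count is asymptotically Poisson(c³/6).

E[X] ≈ 83.328; in regime p = Θ(1/n^{1}) E[X] stays bounded (at the triangle threshold p ~ 1/n).


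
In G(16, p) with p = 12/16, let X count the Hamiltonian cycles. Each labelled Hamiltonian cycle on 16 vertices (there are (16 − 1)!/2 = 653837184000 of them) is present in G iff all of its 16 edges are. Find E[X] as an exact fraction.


K_16 has (16 − 1)!/2 = 653837184000 labelled Hamiltonian cycles.
For each such Hamiltonian cycle H, let X_H = 1 if all 16 edges of H are present in G. Then P[X_H = 1] = p^{16} = (3/4)^{16} = 43046721/4294967296.
By linearity: E[X] = Σ_H E[X_H] = 653837184000 · p^{16} = 653837184000 · 43046721/4294967296 = 27485885585032875/4194304.
Numerically: E[X] ≈ 6.5531e+09.

E[X] = 653837184000 · (3/4)^{16} = 27485885585032875/4194304 ≈ 6.5531e+09.


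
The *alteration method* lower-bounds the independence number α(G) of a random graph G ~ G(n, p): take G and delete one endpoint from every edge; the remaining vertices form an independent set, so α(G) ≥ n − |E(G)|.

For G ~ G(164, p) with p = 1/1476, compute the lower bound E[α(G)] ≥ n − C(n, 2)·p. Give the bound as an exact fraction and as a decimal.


E[|E(G)|] = C(164, 2)·p = 13366 · (1/1476) = 163/18.
E[α(G)] ≥ n − E[|E(G)|] = 164 − 163/18 = 2789/18.
Numerically: ≈ 154.9444.
(This is only a lower bound; the true E[α(G)] may be larger.)

E[α(G)] ≥ 2789/18 ≈ 154.9444.


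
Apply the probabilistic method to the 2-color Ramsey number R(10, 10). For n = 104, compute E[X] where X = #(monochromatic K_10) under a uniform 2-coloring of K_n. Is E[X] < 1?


E[X] = C(104, 10) · 2^{1 − 45} = 26100986351440 · 2^{−44} = 26100986351440/17592186044416.
As a reduced fraction: E[X] = 1631311646965/1099511627776 ≈ 1.4836693.
Is E[X] < 1? NO.
Since E[X] ≥ 1, the first-moment bound is inconclusive at n = 104; it does NOT by itself certify R(10, 10) > 104.

E[X] = 1631311646965/1099511627776 ≈ 1.4836693; E[X] ≥ 1; first-moment method inconclusive here.


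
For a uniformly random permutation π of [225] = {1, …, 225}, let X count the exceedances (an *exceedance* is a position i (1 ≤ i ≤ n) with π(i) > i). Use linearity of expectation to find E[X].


Write X = Σ_{i=1}^{225} X_i, where X_i = 1_{π(i) > i}.
For each fixed i, π(i) is uniform over {1, …, 225} (marginal of a uniform permutation), so P[π(i) > i] = (n − i)/n. Summing: Σ_{i=1}^{225} (n − i)/n = (0 + 1 + … + 224)/225 = 225(225 − 1)/(2·225) = (225 − 1)/2.
Hence E[X] = Σ_{i=1}^{225} (225 − i)/225 = 112 ≈ 112.000000.

E[X] = 112 = 112.000000.


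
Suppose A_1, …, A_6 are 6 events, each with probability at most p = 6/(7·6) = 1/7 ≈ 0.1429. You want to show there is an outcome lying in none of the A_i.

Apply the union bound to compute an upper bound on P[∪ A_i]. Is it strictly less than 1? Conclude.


Union bound: P[∪_{i=1}^{6} A_i] ≤ Σ_i P[A_i] ≤ 6·p = 6·(1/7) = 6/7.
Numerically: 6/7 ≈ 0.8571.
Is 6/7 < 1? YES.
Since P[∪ A_i] ≤ 6/7 < 1, the complement has P[∩ A_i^c] ≥ 1 − 6/7 = 1/7 > 0, so some outcome avoids every A_i.

6·p = 6/7 ≈ 0.8571; existence CERTIFIED by the union bound.


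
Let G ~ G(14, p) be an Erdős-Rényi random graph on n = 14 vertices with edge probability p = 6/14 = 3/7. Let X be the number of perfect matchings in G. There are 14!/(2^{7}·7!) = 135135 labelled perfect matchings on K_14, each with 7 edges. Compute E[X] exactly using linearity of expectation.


K_14 has 14!/(2^{7}·7!) = 135135 labelled perfect matchings.
For each such perfect matching H, let X_H = 1 if all 7 edges of H are present in G. Then P[X_H = 1] = p^{7} = (3/7)^{7} = 2187/823543.
By linearity: E[X] = Σ_H E[X_H] = 135135 · p^{7} = 135135 · 2187/823543 = 42220035/117649.
Numerically: E[X] ≈ 358.9.

E[X] = 135135 · (3/7)^{7} = 42220035/117649 ≈ 358.9.


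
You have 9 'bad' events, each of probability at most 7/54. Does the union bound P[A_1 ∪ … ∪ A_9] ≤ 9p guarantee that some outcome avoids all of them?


Union bound: P[∪_{i=1}^{9} A_i] ≤ Σ_i P[A_i] ≤ 9·p = 9·(7/54) = 7/6.
Numerically: 7/6 ≈ 1.166667.
Is 7/6 < 1? NO.
Since the bound 7/6 is ≥ 1, the union bound is uninformative here; it does NOT by itself certify existence.

9·p = 7/6 ≈ 1.166667; existence NOT certified by the union bound.


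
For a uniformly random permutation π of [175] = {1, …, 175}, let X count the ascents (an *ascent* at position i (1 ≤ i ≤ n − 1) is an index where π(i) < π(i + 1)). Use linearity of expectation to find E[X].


Write X = Σ X_I over i = 1, …, 174, with X_I the indicator of one ascent.
There are 174 indicators.
For each fixed i, the pair (π(i), π(i+1)) is a uniformly random ordered pair of distinct values from {1, …, 175}; by symmetry P[π(i) < π(i+1)] = 1/2.
By linearity: E[X] = 174 · (1/2) = (175 − 1) · (1/2) = 87 ≈ 87.00000.

E[X] = 87 = 87.00000.


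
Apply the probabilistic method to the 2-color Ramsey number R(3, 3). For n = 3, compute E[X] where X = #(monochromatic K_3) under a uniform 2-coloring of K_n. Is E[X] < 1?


E[X] = C(3, 3) · 2^{1 − 3} = 1 · 2^{−2} = 1/4.
As a reduced fraction: E[X] = 1/4 ≈ 0.25000.
Is E[X] < 1? YES.
Since E[X] < 1, there exists a 2-coloring of K_{3} with no monochromatic K_3; hence R(3, 3) > 3.

E[X] = 1/4 ≈ 0.25000; E[X] < 1, so R(3, 3) > 3.


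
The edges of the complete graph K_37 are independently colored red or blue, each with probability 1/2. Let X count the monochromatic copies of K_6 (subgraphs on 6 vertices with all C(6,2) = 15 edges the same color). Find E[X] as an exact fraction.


Let X = Σ_S X_S over the C(37, 6) = 2324784 subsets S of size 6, where X_S = 1 if the K_6 on S is monochromatic.
For a fixed S, the K_6 on S has C(6, 2) = 15 edges. P[all 15 edges red] = (1/2)^15, and likewise for blue, so P[monochromatic] = 2·(1/2)^15 = 2^{1 − 15} = 1/16384.
By linearity of expectation: E[X] = C(37, 6) · 2^{1 − 15} = 2324784 · 1/16384 = 145299/1024.
Numerically: E[X] ≈ 141.89355.

E[X] = C(37,6)·2^(1−C(6,2)) = 145299/1024 ≈ 141.89355.


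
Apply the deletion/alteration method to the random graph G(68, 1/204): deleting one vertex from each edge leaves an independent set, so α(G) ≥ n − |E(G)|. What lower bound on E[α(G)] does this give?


E[|E(G)|] = C(68, 2)·p = 2278 · (1/204) = 67/6.
E[α(G)] ≥ n − E[|E(G)|] = 68 − 67/6 = 341/6.
Numerically: ≈ 56.83333.
(This is only a lower bound; the true E[α(G)] may be larger.)

E[α(G)] ≥ 341/6 ≈ 56.83333.


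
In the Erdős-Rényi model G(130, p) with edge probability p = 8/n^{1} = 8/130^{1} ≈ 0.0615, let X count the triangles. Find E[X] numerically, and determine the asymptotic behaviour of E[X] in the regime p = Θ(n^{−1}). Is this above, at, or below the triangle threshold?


Number of potential triangles: C(130, 3) = 357760.
Each occurs with probability p³ ≈ (0.0615)³ ≈ 2.33045e-04.
By linearity: E[X] = C(130, 3)·p³ ≈ 357760 · 2.33045e-04 ≈ 83.374.
Here α = 1, so p = 8/n is exactly at the triangle threshold p ~ 1/n. Asymptotically E[X] → c³/6 = 8³/6 = 256/3 ≈ 85.333, a bounded constant. In this regime the triangle count is asymptotically Poisson(c³/6).

E[X] ≈ 83.374; in regime p = Θ(1/n^{1}) E[X] stays bounded (at the triangle threshold p ~ 1/n).


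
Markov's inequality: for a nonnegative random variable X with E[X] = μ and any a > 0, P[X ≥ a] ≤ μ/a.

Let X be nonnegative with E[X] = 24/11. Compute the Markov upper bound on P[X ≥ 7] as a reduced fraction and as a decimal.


μ = E[X] = 24/11, a = 7.
Markov: P[X ≥ 7] ≤ μ/a = (24/11)/7 = 24/77.
Numerically: ≈ 0.311688.
(Since a = 7 > μ = 2.181818, the bound 24/77 is < 1 and informative.)

P[X ≥ 7] ≤ 24/77 ≈ 0.311688.


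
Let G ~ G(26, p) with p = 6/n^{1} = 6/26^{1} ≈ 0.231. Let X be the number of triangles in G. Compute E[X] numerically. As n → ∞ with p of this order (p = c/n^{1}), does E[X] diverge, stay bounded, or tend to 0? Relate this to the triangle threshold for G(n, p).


Number of potential triangles: C(26, 3) = 2600.
Each occurs with probability p³ ≈ (0.231)³ ≈ 1.22895e-02.
By linearity: E[X] = C(26, 3)·p³ ≈ 2600 · 1.22895e-02 ≈ 31.953.
Here α = 1, so p = 6/n is exactly at the triangle threshold p ~ 1/n. Asymptotically E[X] → c³/6 = 6³/6 = 36 ≈ 36.000, a bounded constant. In this regime the triangle count is asymptotically Poisson(c³/6).

E[X] ≈ 31.953; in regime p = Θ(1/n^{1}) E[X] stays bounded (at the triangle threshold p ~ 1/n).


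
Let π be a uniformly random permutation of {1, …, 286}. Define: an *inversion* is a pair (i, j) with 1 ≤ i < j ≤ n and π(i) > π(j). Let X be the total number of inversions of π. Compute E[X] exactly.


Write X = Σ X_I over the C(286, 2) = 40755 pairs i < j, with X_I the indicator of one inversion.
There are 40755 indicators.
For each fixed pair i < j, the values π(i) and π(j) are two distinct elements of {1, …, 286} in uniformly random order; by symmetry P[π(i) > π(j)] = 1/2.
By linearity: E[X] = 40755 · (1/2) = C(286, 2) · (1/2) = 40755/2 = 40755/2 ≈ 20377.5000.

E[X] = 40755/2 = 20377.5000.


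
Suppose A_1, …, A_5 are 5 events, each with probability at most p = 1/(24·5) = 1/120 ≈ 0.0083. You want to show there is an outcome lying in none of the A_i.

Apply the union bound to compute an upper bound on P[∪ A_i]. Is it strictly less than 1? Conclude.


Union bound: P[∪_{i=1}^{5} A_i] ≤ Σ_i P[A_i] ≤ 5·p = 5·(1/120) = 1/24.
Numerically: 1/24 ≈ 0.0417.
Is 1/24 < 1? YES.
Since P[∪ A_i] ≤ 1/24 < 1, the complement has P[∩ A_i^c] ≥ 1 − 1/24 = 23/24 > 0, so some outcome avoids every A_i.

5·p = 1/24 ≈ 0.0417; existence CERTIFIED by the union bound.


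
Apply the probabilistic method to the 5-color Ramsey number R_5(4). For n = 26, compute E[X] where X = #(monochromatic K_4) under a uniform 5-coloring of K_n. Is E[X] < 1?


E[X] = C(26, 4) · 5^{1 − 6} = 14950 · 5^{−5} = 14950/3125.
As a reduced fraction: E[X] = 598/125 ≈ 4.7840.
Is E[X] < 1? NO.
Since E[X] ≥ 1, the first-moment bound is inconclusive at n = 26; it does NOT by itself certify R_5(4) > 26.

E[X] = 598/125 ≈ 4.7840; E[X] ≥ 1; first-moment method inconclusive here.


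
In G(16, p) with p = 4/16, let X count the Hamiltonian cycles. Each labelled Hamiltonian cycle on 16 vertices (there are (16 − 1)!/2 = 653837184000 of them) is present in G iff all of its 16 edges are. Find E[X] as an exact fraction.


K_16 has (16 − 1)!/2 = 653837184000 labelled Hamiltonian cycles.
For each such Hamiltonian cycle H, let X_H = 1 if all 16 edges of H are present in G. Then P[X_H = 1] = p^{16} = (1/4)^{16} = 1/4294967296.
By linearity: E[X] = Σ_H E[X_H] = 653837184000 · p^{16} = 653837184000 · 1/4294967296 = 638512875/4194304.
Numerically: E[X] ≈ 152.233.

E[X] = 653837184000 · (1/4)^{16} = 638512875/4194304 ≈ 152.233.


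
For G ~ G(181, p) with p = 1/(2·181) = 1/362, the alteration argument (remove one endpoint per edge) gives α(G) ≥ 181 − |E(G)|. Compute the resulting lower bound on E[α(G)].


E[|E(G)|] = C(181, 2)·p = 16290 · (1/362) = 45.
E[α(G)] ≥ n − E[|E(G)|] = 181 − 45 = 136.
Numerically: ≈ 136.0000.
(This is only a lower bound; the true E[α(G)] may be larger.)

E[α(G)] ≥ 136 ≈ 136.0000.


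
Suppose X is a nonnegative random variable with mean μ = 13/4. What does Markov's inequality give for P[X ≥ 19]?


μ = E[X] = 13/4, a = 19.
Markov: P[X ≥ 19] ≤ μ/a = (13/4)/19 = 13/76.
Numerically: ≈ 0.17105.
(Since a = 19 > μ = 3.25000, the bound 13/76 is < 1 and informative.)

P[X ≥ 19] ≤ 13/76 ≈ 0.17105.


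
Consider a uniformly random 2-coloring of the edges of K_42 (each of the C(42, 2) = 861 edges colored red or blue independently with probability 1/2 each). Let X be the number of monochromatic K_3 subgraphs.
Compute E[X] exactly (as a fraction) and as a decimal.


Let X = Σ_S X_S over the C(42, 3) = 11480 subsets S of size 3, where X_S = 1 if the K_3 on S is monochromatic.
For a fixed S, the K_3 on S has C(3, 2) = 3 edges. P[all 3 edges red] = (1/2)^3, and likewise for blue, so P[monochromatic] = 2·(1/2)^3 = 2^{1 − 3} = 1/4.
By linearity: E[X] = C(42, 3) · 2^{1 − 3} = 11480 · 1/4 = 2870.
Numerically: E[X] ≈ 2870.00000.

E[X] = C(42,3)·2^(1−C(3,2)) = 2870 ≈ 2870.00000.
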